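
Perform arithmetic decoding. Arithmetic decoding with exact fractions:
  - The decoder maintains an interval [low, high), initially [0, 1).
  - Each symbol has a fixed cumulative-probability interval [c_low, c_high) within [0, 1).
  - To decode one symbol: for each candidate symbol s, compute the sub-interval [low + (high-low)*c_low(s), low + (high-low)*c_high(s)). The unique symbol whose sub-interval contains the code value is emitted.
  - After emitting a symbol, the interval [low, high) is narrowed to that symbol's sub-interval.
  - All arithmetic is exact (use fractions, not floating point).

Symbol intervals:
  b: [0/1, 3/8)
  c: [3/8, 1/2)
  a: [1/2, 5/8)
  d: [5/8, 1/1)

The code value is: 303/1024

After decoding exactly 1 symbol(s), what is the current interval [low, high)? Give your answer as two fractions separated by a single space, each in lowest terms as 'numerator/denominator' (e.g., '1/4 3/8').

Answer: 0/1 3/8

Derivation:
Step 1: interval [0/1, 1/1), width = 1/1 - 0/1 = 1/1
  'b': [0/1 + 1/1*0/1, 0/1 + 1/1*3/8) = [0/1, 3/8) <- contains code 303/1024
  'c': [0/1 + 1/1*3/8, 0/1 + 1/1*1/2) = [3/8, 1/2)
  'a': [0/1 + 1/1*1/2, 0/1 + 1/1*5/8) = [1/2, 5/8)
  'd': [0/1 + 1/1*5/8, 0/1 + 1/1*1/1) = [5/8, 1/1)
  emit 'b', narrow to [0/1, 3/8)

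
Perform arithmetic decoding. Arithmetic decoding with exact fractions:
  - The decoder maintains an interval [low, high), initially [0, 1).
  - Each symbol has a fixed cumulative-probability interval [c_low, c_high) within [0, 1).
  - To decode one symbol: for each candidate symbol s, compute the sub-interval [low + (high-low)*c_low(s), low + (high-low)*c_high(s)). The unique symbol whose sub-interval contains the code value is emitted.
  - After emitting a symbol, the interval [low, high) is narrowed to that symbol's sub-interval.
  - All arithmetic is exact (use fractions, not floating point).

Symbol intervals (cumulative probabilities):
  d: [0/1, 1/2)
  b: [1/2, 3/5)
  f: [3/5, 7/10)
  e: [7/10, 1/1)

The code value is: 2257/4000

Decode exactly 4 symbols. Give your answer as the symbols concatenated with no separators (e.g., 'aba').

Answer: bfde

Derivation:
Step 1: interval [0/1, 1/1), width = 1/1 - 0/1 = 1/1
  'd': [0/1 + 1/1*0/1, 0/1 + 1/1*1/2) = [0/1, 1/2)
  'b': [0/1 + 1/1*1/2, 0/1 + 1/1*3/5) = [1/2, 3/5) <- contains code 2257/4000
  'f': [0/1 + 1/1*3/5, 0/1 + 1/1*7/10) = [3/5, 7/10)
  'e': [0/1 + 1/1*7/10, 0/1 + 1/1*1/1) = [7/10, 1/1)
  emit 'b', narrow to [1/2, 3/5)
Step 2: interval [1/2, 3/5), width = 3/5 - 1/2 = 1/10
  'd': [1/2 + 1/10*0/1, 1/2 + 1/10*1/2) = [1/2, 11/20)
  'b': [1/2 + 1/10*1/2, 1/2 + 1/10*3/5) = [11/20, 14/25)
  'f': [1/2 + 1/10*3/5, 1/2 + 1/10*7/10) = [14/25, 57/100) <- contains code 2257/4000
  'e': [1/2 + 1/10*7/10, 1/2 + 1/10*1/1) = [57/100, 3/5)
  emit 'f', narrow to [14/25, 57/100)
Step 3: interval [14/25, 57/100), width = 57/100 - 14/25 = 1/100
  'd': [14/25 + 1/100*0/1, 14/25 + 1/100*1/2) = [14/25, 113/200) <- contains code 2257/4000
  'b': [14/25 + 1/100*1/2, 14/25 + 1/100*3/5) = [113/200, 283/500)
  'f': [14/25 + 1/100*3/5, 14/25 + 1/100*7/10) = [283/500, 567/1000)
  'e': [14/25 + 1/100*7/10, 14/25 + 1/100*1/1) = [567/1000, 57/100)
  emit 'd', narrow to [14/25, 113/200)
Step 4: interval [14/25, 113/200), width = 113/200 - 14/25 = 1/200
  'd': [14/25 + 1/200*0/1, 14/25 + 1/200*1/2) = [14/25, 9/16)
  'b': [14/25 + 1/200*1/2, 14/25 + 1/200*3/5) = [9/16, 563/1000)
  'f': [14/25 + 1/200*3/5, 14/25 + 1/200*7/10) = [563/1000, 1127/2000)
  'e': [14/25 + 1/200*7/10, 14/25 + 1/200*1/1) = [1127/2000, 113/200) <- contains code 2257/4000
  emit 'e', narrow to [1127/2000, 113/200)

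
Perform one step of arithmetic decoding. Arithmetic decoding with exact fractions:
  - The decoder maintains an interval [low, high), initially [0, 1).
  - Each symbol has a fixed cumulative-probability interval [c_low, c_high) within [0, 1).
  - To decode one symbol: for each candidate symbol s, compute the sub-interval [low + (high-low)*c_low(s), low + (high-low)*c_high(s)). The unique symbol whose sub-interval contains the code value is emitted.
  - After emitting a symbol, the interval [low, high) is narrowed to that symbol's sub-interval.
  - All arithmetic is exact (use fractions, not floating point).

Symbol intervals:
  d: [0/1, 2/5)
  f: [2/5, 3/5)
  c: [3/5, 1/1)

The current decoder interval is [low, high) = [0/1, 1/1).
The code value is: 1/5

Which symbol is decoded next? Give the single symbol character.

Answer: d

Derivation:
Interval width = high − low = 1/1 − 0/1 = 1/1
Scaled code = (code − low) / width = (1/5 − 0/1) / 1/1 = 1/5
  d: [0/1, 2/5) ← scaled code falls here ✓
  f: [2/5, 3/5) 
  c: [3/5, 1/1) 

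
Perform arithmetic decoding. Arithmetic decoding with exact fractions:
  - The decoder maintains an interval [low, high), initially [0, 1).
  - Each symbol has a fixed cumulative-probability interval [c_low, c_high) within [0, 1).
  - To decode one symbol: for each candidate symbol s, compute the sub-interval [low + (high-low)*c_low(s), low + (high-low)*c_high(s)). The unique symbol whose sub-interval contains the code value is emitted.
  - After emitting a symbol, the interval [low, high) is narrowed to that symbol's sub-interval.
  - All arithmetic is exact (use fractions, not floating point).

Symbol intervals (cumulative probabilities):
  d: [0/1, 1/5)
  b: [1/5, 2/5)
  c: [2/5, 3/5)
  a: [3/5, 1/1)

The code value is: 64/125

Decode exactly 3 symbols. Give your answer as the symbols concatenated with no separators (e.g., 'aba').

Answer: cca

Derivation:
Step 1: interval [0/1, 1/1), width = 1/1 - 0/1 = 1/1
  'd': [0/1 + 1/1*0/1, 0/1 + 1/1*1/5) = [0/1, 1/5)
  'b': [0/1 + 1/1*1/5, 0/1 + 1/1*2/5) = [1/5, 2/5)
  'c': [0/1 + 1/1*2/5, 0/1 + 1/1*3/5) = [2/5, 3/5) <- contains code 64/125
  'a': [0/1 + 1/1*3/5, 0/1 + 1/1*1/1) = [3/5, 1/1)
  emit 'c', narrow to [2/5, 3/5)
Step 2: interval [2/5, 3/5), width = 3/5 - 2/5 = 1/5
  'd': [2/5 + 1/5*0/1, 2/5 + 1/5*1/5) = [2/5, 11/25)
  'b': [2/5 + 1/5*1/5, 2/5 + 1/5*2/5) = [11/25, 12/25)
  'c': [2/5 + 1/5*2/5, 2/5 + 1/5*3/5) = [12/25, 13/25) <- contains code 64/125
  'a': [2/5 + 1/5*3/5, 2/5 + 1/5*1/1) = [13/25, 3/5)
  emit 'c', narrow to [12/25, 13/25)
Step 3: interval [12/25, 13/25), width = 13/25 - 12/25 = 1/25
  'd': [12/25 + 1/25*0/1, 12/25 + 1/25*1/5) = [12/25, 61/125)
  'b': [12/25 + 1/25*1/5, 12/25 + 1/25*2/5) = [61/125, 62/125)
  'c': [12/25 + 1/25*2/5, 12/25 + 1/25*3/5) = [62/125, 63/125)
  'a': [12/25 + 1/25*3/5, 12/25 + 1/25*1/1) = [63/125, 13/25) <- contains code 64/125
  emit 'a', narrow to [63/125, 13/25)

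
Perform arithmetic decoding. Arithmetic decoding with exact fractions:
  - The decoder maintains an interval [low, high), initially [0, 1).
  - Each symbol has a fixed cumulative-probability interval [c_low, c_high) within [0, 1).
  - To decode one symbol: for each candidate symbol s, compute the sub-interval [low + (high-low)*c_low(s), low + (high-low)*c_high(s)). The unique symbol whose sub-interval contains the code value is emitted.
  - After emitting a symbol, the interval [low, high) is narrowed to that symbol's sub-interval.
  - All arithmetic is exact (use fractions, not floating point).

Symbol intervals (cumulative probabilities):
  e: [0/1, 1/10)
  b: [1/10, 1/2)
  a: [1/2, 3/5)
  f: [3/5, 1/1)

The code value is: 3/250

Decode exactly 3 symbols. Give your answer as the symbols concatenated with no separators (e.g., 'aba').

Step 1: interval [0/1, 1/1), width = 1/1 - 0/1 = 1/1
  'e': [0/1 + 1/1*0/1, 0/1 + 1/1*1/10) = [0/1, 1/10) <- contains code 3/250
  'b': [0/1 + 1/1*1/10, 0/1 + 1/1*1/2) = [1/10, 1/2)
  'a': [0/1 + 1/1*1/2, 0/1 + 1/1*3/5) = [1/2, 3/5)
  'f': [0/1 + 1/1*3/5, 0/1 + 1/1*1/1) = [3/5, 1/1)
  emit 'e', narrow to [0/1, 1/10)
Step 2: interval [0/1, 1/10), width = 1/10 - 0/1 = 1/10
  'e': [0/1 + 1/10*0/1, 0/1 + 1/10*1/10) = [0/1, 1/100)
  'b': [0/1 + 1/10*1/10, 0/1 + 1/10*1/2) = [1/100, 1/20) <- contains code 3/250
  'a': [0/1 + 1/10*1/2, 0/1 + 1/10*3/5) = [1/20, 3/50)
  'f': [0/1 + 1/10*3/5, 0/1 + 1/10*1/1) = [3/50, 1/10)
  emit 'b', narrow to [1/100, 1/20)
Step 3: interval [1/100, 1/20), width = 1/20 - 1/100 = 1/25
  'e': [1/100 + 1/25*0/1, 1/100 + 1/25*1/10) = [1/100, 7/500) <- contains code 3/250
  'b': [1/100 + 1/25*1/10, 1/100 + 1/25*1/2) = [7/500, 3/100)
  'a': [1/100 + 1/25*1/2, 1/100 + 1/25*3/5) = [3/100, 17/500)
  'f': [1/100 + 1/25*3/5, 1/100 + 1/25*1/1) = [17/500, 1/20)
  emit 'e', narrow to [1/100, 7/500)

Answer: ebe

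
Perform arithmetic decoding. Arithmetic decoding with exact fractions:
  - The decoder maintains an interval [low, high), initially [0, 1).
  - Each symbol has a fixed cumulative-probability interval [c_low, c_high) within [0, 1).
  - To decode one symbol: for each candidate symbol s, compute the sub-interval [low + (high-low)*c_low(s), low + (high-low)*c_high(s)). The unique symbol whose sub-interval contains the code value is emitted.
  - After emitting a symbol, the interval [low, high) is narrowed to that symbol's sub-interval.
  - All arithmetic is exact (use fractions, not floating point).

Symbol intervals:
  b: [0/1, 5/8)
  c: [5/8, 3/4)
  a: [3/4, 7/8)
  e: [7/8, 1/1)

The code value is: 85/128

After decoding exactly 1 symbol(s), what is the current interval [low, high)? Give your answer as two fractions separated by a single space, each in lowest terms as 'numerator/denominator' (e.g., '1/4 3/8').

Answer: 5/8 3/4

Derivation:
Step 1: interval [0/1, 1/1), width = 1/1 - 0/1 = 1/1
  'b': [0/1 + 1/1*0/1, 0/1 + 1/1*5/8) = [0/1, 5/8)
  'c': [0/1 + 1/1*5/8, 0/1 + 1/1*3/4) = [5/8, 3/4) <- contains code 85/128
  'a': [0/1 + 1/1*3/4, 0/1 + 1/1*7/8) = [3/4, 7/8)
  'e': [0/1 + 1/1*7/8, 0/1 + 1/1*1/1) = [7/8, 1/1)
  emit 'c', narrow to [5/8, 3/4)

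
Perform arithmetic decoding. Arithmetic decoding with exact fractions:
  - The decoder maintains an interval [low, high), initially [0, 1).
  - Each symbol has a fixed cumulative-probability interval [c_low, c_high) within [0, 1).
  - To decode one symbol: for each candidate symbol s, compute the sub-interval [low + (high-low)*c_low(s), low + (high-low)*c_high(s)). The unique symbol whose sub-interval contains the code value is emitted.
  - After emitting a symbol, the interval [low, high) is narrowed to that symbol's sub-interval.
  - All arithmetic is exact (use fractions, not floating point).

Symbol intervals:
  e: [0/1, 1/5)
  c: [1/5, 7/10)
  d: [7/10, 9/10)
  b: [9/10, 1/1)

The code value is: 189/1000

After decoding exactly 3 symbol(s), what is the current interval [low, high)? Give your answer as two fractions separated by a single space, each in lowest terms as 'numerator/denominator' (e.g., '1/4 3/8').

Answer: 23/125 97/500

Derivation:
Step 1: interval [0/1, 1/1), width = 1/1 - 0/1 = 1/1
  'e': [0/1 + 1/1*0/1, 0/1 + 1/1*1/5) = [0/1, 1/5) <- contains code 189/1000
  'c': [0/1 + 1/1*1/5, 0/1 + 1/1*7/10) = [1/5, 7/10)
  'd': [0/1 + 1/1*7/10, 0/1 + 1/1*9/10) = [7/10, 9/10)
  'b': [0/1 + 1/1*9/10, 0/1 + 1/1*1/1) = [9/10, 1/1)
  emit 'e', narrow to [0/1, 1/5)
Step 2: interval [0/1, 1/5), width = 1/5 - 0/1 = 1/5
  'e': [0/1 + 1/5*0/1, 0/1 + 1/5*1/5) = [0/1, 1/25)
  'c': [0/1 + 1/5*1/5, 0/1 + 1/5*7/10) = [1/25, 7/50)
  'd': [0/1 + 1/5*7/10, 0/1 + 1/5*9/10) = [7/50, 9/50)
  'b': [0/1 + 1/5*9/10, 0/1 + 1/5*1/1) = [9/50, 1/5) <- contains code 189/1000
  emit 'b', narrow to [9/50, 1/5)
Step 3: interval [9/50, 1/5), width = 1/5 - 9/50 = 1/50
  'e': [9/50 + 1/50*0/1, 9/50 + 1/50*1/5) = [9/50, 23/125)
  'c': [9/50 + 1/50*1/5, 9/50 + 1/50*7/10) = [23/125, 97/500) <- contains code 189/1000
  'd': [9/50 + 1/50*7/10, 9/50 + 1/50*9/10) = [97/500, 99/500)
  'b': [9/50 + 1/50*9/10, 9/50 + 1/50*1/1) = [99/500, 1/5)
  emit 'c', narrow to [23/125, 97/500)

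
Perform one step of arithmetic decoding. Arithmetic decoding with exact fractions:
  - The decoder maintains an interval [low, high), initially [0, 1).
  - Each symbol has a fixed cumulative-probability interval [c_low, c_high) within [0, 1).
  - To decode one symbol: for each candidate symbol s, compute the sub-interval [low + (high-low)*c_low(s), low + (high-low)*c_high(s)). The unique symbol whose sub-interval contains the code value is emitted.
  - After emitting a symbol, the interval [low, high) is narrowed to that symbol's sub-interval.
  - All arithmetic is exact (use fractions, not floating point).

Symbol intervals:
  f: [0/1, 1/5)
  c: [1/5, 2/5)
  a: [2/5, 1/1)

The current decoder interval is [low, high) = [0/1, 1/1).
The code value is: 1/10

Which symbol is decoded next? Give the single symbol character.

Answer: f

Derivation:
Interval width = high − low = 1/1 − 0/1 = 1/1
Scaled code = (code − low) / width = (1/10 − 0/1) / 1/1 = 1/10
  f: [0/1, 1/5) ← scaled code falls here ✓
  c: [1/5, 2/5) 
  a: [2/5, 1/1) 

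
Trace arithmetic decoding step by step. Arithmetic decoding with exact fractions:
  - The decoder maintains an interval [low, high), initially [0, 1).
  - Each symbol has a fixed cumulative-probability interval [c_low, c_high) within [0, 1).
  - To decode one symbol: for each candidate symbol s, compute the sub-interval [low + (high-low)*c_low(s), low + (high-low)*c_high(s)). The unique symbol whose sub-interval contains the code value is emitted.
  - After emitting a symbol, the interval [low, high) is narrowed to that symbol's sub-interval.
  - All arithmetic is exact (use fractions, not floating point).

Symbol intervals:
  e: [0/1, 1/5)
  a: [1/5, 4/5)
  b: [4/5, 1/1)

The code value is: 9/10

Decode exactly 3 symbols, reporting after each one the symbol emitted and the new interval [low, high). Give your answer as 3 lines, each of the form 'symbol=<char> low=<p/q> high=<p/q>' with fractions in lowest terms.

Answer: symbol=b low=4/5 high=1/1
symbol=a low=21/25 high=24/25
symbol=a low=108/125 high=117/125

Derivation:
Step 1: interval [0/1, 1/1), width = 1/1 - 0/1 = 1/1
  'e': [0/1 + 1/1*0/1, 0/1 + 1/1*1/5) = [0/1, 1/5)
  'a': [0/1 + 1/1*1/5, 0/1 + 1/1*4/5) = [1/5, 4/5)
  'b': [0/1 + 1/1*4/5, 0/1 + 1/1*1/1) = [4/5, 1/1) <- contains code 9/10
  emit 'b', narrow to [4/5, 1/1)
Step 2: interval [4/5, 1/1), width = 1/1 - 4/5 = 1/5
  'e': [4/5 + 1/5*0/1, 4/5 + 1/5*1/5) = [4/5, 21/25)
  'a': [4/5 + 1/5*1/5, 4/5 + 1/5*4/5) = [21/25, 24/25) <- contains code 9/10
  'b': [4/5 + 1/5*4/5, 4/5 + 1/5*1/1) = [24/25, 1/1)
  emit 'a', narrow to [21/25, 24/25)
Step 3: interval [21/25, 24/25), width = 24/25 - 21/25 = 3/25
  'e': [21/25 + 3/25*0/1, 21/25 + 3/25*1/5) = [21/25, 108/125)
  'a': [21/25 + 3/25*1/5, 21/25 + 3/25*4/5) = [108/125, 117/125) <- contains code 9/10
  'b': [21/25 + 3/25*4/5, 21/25 + 3/25*1/1) = [117/125, 24/25)
  emit 'a', narrow to [108/125, 117/125)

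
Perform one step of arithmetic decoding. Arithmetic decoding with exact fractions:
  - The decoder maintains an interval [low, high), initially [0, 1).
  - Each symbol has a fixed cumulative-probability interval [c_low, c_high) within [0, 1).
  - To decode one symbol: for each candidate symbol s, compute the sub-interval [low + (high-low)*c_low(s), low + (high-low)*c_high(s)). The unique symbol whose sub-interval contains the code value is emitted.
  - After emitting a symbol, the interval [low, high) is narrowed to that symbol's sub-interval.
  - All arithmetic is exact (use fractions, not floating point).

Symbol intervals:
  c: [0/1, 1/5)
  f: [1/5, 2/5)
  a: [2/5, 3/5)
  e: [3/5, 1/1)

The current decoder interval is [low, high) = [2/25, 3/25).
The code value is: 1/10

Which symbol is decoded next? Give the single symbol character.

Answer: a

Derivation:
Interval width = high − low = 3/25 − 2/25 = 1/25
Scaled code = (code − low) / width = (1/10 − 2/25) / 1/25 = 1/2
  c: [0/1, 1/5) 
  f: [1/5, 2/5) 
  a: [2/5, 3/5) ← scaled code falls here ✓
  e: [3/5, 1/1) 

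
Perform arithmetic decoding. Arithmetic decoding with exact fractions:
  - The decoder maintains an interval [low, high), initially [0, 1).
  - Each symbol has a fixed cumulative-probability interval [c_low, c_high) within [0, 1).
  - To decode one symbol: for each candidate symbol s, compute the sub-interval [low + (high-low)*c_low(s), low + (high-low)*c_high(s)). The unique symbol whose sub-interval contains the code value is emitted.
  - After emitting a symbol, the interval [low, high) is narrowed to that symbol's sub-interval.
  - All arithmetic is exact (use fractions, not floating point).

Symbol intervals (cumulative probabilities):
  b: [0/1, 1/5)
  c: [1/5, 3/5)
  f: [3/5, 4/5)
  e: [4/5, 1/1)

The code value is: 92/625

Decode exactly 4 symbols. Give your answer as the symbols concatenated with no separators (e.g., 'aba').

Step 1: interval [0/1, 1/1), width = 1/1 - 0/1 = 1/1
  'b': [0/1 + 1/1*0/1, 0/1 + 1/1*1/5) = [0/1, 1/5) <- contains code 92/625
  'c': [0/1 + 1/1*1/5, 0/1 + 1/1*3/5) = [1/5, 3/5)
  'f': [0/1 + 1/1*3/5, 0/1 + 1/1*4/5) = [3/5, 4/5)
  'e': [0/1 + 1/1*4/5, 0/1 + 1/1*1/1) = [4/5, 1/1)
  emit 'b', narrow to [0/1, 1/5)
Step 2: interval [0/1, 1/5), width = 1/5 - 0/1 = 1/5
  'b': [0/1 + 1/5*0/1, 0/1 + 1/5*1/5) = [0/1, 1/25)
  'c': [0/1 + 1/5*1/5, 0/1 + 1/5*3/5) = [1/25, 3/25)
  'f': [0/1 + 1/5*3/5, 0/1 + 1/5*4/5) = [3/25, 4/25) <- contains code 92/625
  'e': [0/1 + 1/5*4/5, 0/1 + 1/5*1/1) = [4/25, 1/5)
  emit 'f', narrow to [3/25, 4/25)
Step 3: interval [3/25, 4/25), width = 4/25 - 3/25 = 1/25
  'b': [3/25 + 1/25*0/1, 3/25 + 1/25*1/5) = [3/25, 16/125)
  'c': [3/25 + 1/25*1/5, 3/25 + 1/25*3/5) = [16/125, 18/125)
  'f': [3/25 + 1/25*3/5, 3/25 + 1/25*4/5) = [18/125, 19/125) <- contains code 92/625
  'e': [3/25 + 1/25*4/5, 3/25 + 1/25*1/1) = [19/125, 4/25)
  emit 'f', narrow to [18/125, 19/125)
Step 4: interval [18/125, 19/125), width = 19/125 - 18/125 = 1/125
  'b': [18/125 + 1/125*0/1, 18/125 + 1/125*1/5) = [18/125, 91/625)
  'c': [18/125 + 1/125*1/5, 18/125 + 1/125*3/5) = [91/625, 93/625) <- contains code 92/625
  'f': [18/125 + 1/125*3/5, 18/125 + 1/125*4/5) = [93/625, 94/625)
  'e': [18/125 + 1/125*4/5, 18/125 + 1/125*1/1) = [94/625, 19/125)
  emit 'c', narrow to [91/625, 93/625)

Answer: bffc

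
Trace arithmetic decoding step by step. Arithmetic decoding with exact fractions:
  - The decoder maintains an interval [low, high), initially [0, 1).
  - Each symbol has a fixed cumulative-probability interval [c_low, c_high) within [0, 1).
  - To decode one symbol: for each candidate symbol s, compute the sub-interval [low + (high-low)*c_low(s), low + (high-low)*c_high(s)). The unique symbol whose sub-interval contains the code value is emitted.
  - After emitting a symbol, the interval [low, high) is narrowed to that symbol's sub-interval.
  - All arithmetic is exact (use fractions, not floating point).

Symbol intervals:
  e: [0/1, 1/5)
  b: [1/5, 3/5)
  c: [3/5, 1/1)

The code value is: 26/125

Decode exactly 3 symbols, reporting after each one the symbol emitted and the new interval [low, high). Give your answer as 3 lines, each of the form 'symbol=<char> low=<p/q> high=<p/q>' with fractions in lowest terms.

Answer: symbol=b low=1/5 high=3/5
symbol=e low=1/5 high=7/25
symbol=e low=1/5 high=27/125

Derivation:
Step 1: interval [0/1, 1/1), width = 1/1 - 0/1 = 1/1
  'e': [0/1 + 1/1*0/1, 0/1 + 1/1*1/5) = [0/1, 1/5)
  'b': [0/1 + 1/1*1/5, 0/1 + 1/1*3/5) = [1/5, 3/5) <- contains code 26/125
  'c': [0/1 + 1/1*3/5, 0/1 + 1/1*1/1) = [3/5, 1/1)
  emit 'b', narrow to [1/5, 3/5)
Step 2: interval [1/5, 3/5), width = 3/5 - 1/5 = 2/5
  'e': [1/5 + 2/5*0/1, 1/5 + 2/5*1/5) = [1/5, 7/25) <- contains code 26/125
  'b': [1/5 + 2/5*1/5, 1/5 + 2/5*3/5) = [7/25, 11/25)
  'c': [1/5 + 2/5*3/5, 1/5 + 2/5*1/1) = [11/25, 3/5)
  emit 'e', narrow to [1/5, 7/25)
Step 3: interval [1/5, 7/25), width = 7/25 - 1/5 = 2/25
  'e': [1/5 + 2/25*0/1, 1/5 + 2/25*1/5) = [1/5, 27/125) <- contains code 26/125
  'b': [1/5 + 2/25*1/5, 1/5 + 2/25*3/5) = [27/125, 31/125)
  'c': [1/5 + 2/25*3/5, 1/5 + 2/25*1/1) = [31/125, 7/25)
  emit 'e', narrow to [1/5, 27/125)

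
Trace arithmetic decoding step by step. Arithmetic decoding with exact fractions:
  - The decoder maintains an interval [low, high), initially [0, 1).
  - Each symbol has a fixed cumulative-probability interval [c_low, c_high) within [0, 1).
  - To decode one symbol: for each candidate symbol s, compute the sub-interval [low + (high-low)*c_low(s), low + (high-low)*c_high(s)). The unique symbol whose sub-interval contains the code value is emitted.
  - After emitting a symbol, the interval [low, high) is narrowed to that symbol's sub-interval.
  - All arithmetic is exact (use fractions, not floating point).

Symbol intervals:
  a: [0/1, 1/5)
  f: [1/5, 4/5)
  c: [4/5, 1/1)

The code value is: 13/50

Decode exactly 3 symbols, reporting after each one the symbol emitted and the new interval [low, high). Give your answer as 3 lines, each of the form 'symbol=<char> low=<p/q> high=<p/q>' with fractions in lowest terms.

Step 1: interval [0/1, 1/1), width = 1/1 - 0/1 = 1/1
  'a': [0/1 + 1/1*0/1, 0/1 + 1/1*1/5) = [0/1, 1/5)
  'f': [0/1 + 1/1*1/5, 0/1 + 1/1*4/5) = [1/5, 4/5) <- contains code 13/50
  'c': [0/1 + 1/1*4/5, 0/1 + 1/1*1/1) = [4/5, 1/1)
  emit 'f', narrow to [1/5, 4/5)
Step 2: interval [1/5, 4/5), width = 4/5 - 1/5 = 3/5
  'a': [1/5 + 3/5*0/1, 1/5 + 3/5*1/5) = [1/5, 8/25) <- contains code 13/50
  'f': [1/5 + 3/5*1/5, 1/5 + 3/5*4/5) = [8/25, 17/25)
  'c': [1/5 + 3/5*4/5, 1/5 + 3/5*1/1) = [17/25, 4/5)
  emit 'a', narrow to [1/5, 8/25)
Step 3: interval [1/5, 8/25), width = 8/25 - 1/5 = 3/25
  'a': [1/5 + 3/25*0/1, 1/5 + 3/25*1/5) = [1/5, 28/125)
  'f': [1/5 + 3/25*1/5, 1/5 + 3/25*4/5) = [28/125, 37/125) <- contains code 13/50
  'c': [1/5 + 3/25*4/5, 1/5 + 3/25*1/1) = [37/125, 8/25)
  emit 'f', narrow to [28/125, 37/125)

Answer: symbol=f low=1/5 high=4/5
symbol=a low=1/5 high=8/25
symbol=f low=28/125 high=37/125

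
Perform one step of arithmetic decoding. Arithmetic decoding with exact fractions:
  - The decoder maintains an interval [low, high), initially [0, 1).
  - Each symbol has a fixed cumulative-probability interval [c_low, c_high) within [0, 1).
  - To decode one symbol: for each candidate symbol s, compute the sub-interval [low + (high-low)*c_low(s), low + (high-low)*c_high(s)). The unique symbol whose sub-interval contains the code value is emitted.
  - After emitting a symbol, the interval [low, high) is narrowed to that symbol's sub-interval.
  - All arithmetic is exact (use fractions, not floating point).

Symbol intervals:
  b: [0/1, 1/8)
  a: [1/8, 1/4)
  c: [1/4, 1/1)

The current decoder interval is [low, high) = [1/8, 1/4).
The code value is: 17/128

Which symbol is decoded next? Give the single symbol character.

Interval width = high − low = 1/4 − 1/8 = 1/8
Scaled code = (code − low) / width = (17/128 − 1/8) / 1/8 = 1/16
  b: [0/1, 1/8) ← scaled code falls here ✓
  a: [1/8, 1/4) 
  c: [1/4, 1/1) 

Answer: b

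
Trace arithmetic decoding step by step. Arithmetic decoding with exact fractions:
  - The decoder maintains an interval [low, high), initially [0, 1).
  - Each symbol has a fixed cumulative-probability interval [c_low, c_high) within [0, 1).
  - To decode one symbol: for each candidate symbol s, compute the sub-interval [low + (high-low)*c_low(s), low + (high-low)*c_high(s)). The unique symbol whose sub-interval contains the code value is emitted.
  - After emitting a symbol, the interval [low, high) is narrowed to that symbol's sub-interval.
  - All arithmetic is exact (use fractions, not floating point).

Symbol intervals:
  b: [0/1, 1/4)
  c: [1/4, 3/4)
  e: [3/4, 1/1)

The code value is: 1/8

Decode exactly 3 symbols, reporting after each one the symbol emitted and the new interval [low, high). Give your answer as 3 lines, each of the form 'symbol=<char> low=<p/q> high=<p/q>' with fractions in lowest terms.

Answer: symbol=b low=0/1 high=1/4
symbol=c low=1/16 high=3/16
symbol=c low=3/32 high=5/32

Derivation:
Step 1: interval [0/1, 1/1), width = 1/1 - 0/1 = 1/1
  'b': [0/1 + 1/1*0/1, 0/1 + 1/1*1/4) = [0/1, 1/4) <- contains code 1/8
  'c': [0/1 + 1/1*1/4, 0/1 + 1/1*3/4) = [1/4, 3/4)
  'e': [0/1 + 1/1*3/4, 0/1 + 1/1*1/1) = [3/4, 1/1)
  emit 'b', narrow to [0/1, 1/4)
Step 2: interval [0/1, 1/4), width = 1/4 - 0/1 = 1/4
  'b': [0/1 + 1/4*0/1, 0/1 + 1/4*1/4) = [0/1, 1/16)
  'c': [0/1 + 1/4*1/4, 0/1 + 1/4*3/4) = [1/16, 3/16) <- contains code 1/8
  'e': [0/1 + 1/4*3/4, 0/1 + 1/4*1/1) = [3/16, 1/4)
  emit 'c', narrow to [1/16, 3/16)
Step 3: interval [1/16, 3/16), width = 3/16 - 1/16 = 1/8
  'b': [1/16 + 1/8*0/1, 1/16 + 1/8*1/4) = [1/16, 3/32)
  'c': [1/16 + 1/8*1/4, 1/16 + 1/8*3/4) = [3/32, 5/32) <- contains code 1/8
  'e': [1/16 + 1/8*3/4, 1/16 + 1/8*1/1) = [5/32, 3/16)
  emit 'c', narrow to [3/32, 5/32)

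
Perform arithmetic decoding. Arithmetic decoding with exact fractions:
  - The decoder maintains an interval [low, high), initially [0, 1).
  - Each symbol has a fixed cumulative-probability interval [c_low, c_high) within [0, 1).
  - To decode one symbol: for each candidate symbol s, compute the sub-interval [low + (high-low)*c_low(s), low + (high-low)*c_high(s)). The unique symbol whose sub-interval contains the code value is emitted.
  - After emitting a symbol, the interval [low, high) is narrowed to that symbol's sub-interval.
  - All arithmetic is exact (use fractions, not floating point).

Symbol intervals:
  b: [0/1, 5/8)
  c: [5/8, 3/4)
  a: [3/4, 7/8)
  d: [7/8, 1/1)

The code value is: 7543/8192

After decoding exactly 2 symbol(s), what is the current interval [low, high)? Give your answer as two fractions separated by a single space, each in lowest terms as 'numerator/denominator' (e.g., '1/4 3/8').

Answer: 7/8 61/64

Derivation:
Step 1: interval [0/1, 1/1), width = 1/1 - 0/1 = 1/1
  'b': [0/1 + 1/1*0/1, 0/1 + 1/1*5/8) = [0/1, 5/8)
  'c': [0/1 + 1/1*5/8, 0/1 + 1/1*3/4) = [5/8, 3/4)
  'a': [0/1 + 1/1*3/4, 0/1 + 1/1*7/8) = [3/4, 7/8)
  'd': [0/1 + 1/1*7/8, 0/1 + 1/1*1/1) = [7/8, 1/1) <- contains code 7543/8192
  emit 'd', narrow to [7/8, 1/1)
Step 2: interval [7/8, 1/1), width = 1/1 - 7/8 = 1/8
  'b': [7/8 + 1/8*0/1, 7/8 + 1/8*5/8) = [7/8, 61/64) <- contains code 7543/8192
  'c': [7/8 + 1/8*5/8, 7/8 + 1/8*3/4) = [61/64, 31/32)
  'a': [7/8 + 1/8*3/4, 7/8 + 1/8*7/8) = [31/32, 63/64)
  'd': [7/8 + 1/8*7/8, 7/8 + 1/8*1/1) = [63/64, 1/1)
  emit 'b', narrow to [7/8, 61/64)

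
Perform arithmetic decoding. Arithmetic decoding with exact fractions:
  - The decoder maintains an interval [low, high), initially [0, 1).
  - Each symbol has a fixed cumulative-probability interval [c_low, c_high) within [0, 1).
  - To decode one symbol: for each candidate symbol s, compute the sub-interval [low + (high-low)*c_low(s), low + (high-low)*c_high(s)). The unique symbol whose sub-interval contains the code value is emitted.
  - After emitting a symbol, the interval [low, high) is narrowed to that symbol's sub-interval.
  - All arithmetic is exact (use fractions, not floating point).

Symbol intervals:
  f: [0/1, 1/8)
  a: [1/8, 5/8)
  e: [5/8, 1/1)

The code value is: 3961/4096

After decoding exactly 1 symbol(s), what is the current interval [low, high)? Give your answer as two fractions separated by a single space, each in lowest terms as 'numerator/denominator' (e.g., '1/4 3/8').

Answer: 5/8 1/1

Derivation:
Step 1: interval [0/1, 1/1), width = 1/1 - 0/1 = 1/1
  'f': [0/1 + 1/1*0/1, 0/1 + 1/1*1/8) = [0/1, 1/8)
  'a': [0/1 + 1/1*1/8, 0/1 + 1/1*5/8) = [1/8, 5/8)
  'e': [0/1 + 1/1*5/8, 0/1 + 1/1*1/1) = [5/8, 1/1) <- contains code 3961/4096
  emit 'e', narrow to [5/8, 1/1)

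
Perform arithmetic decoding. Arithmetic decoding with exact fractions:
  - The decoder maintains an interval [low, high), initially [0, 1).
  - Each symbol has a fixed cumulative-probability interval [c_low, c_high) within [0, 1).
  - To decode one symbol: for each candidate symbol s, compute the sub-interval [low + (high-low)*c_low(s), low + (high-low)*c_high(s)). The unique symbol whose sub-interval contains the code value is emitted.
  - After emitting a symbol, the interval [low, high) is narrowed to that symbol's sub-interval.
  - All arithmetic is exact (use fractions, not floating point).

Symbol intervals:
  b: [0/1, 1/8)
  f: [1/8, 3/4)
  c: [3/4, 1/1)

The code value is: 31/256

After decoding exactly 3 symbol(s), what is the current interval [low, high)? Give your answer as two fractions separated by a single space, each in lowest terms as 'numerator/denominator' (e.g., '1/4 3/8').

Step 1: interval [0/1, 1/1), width = 1/1 - 0/1 = 1/1
  'b': [0/1 + 1/1*0/1, 0/1 + 1/1*1/8) = [0/1, 1/8) <- contains code 31/256
  'f': [0/1 + 1/1*1/8, 0/1 + 1/1*3/4) = [1/8, 3/4)
  'c': [0/1 + 1/1*3/4, 0/1 + 1/1*1/1) = [3/4, 1/1)
  emit 'b', narrow to [0/1, 1/8)
Step 2: interval [0/1, 1/8), width = 1/8 - 0/1 = 1/8
  'b': [0/1 + 1/8*0/1, 0/1 + 1/8*1/8) = [0/1, 1/64)
  'f': [0/1 + 1/8*1/8, 0/1 + 1/8*3/4) = [1/64, 3/32)
  'c': [0/1 + 1/8*3/4, 0/1 + 1/8*1/1) = [3/32, 1/8) <- contains code 31/256
  emit 'c', narrow to [3/32, 1/8)
Step 3: interval [3/32, 1/8), width = 1/8 - 3/32 = 1/32
  'b': [3/32 + 1/32*0/1, 3/32 + 1/32*1/8) = [3/32, 25/256)
  'f': [3/32 + 1/32*1/8, 3/32 + 1/32*3/4) = [25/256, 15/128)
  'c': [3/32 + 1/32*3/4, 3/32 + 1/32*1/1) = [15/128, 1/8) <- contains code 31/256
  emit 'c', narrow to [15/128, 1/8)

Answer: 15/128 1/8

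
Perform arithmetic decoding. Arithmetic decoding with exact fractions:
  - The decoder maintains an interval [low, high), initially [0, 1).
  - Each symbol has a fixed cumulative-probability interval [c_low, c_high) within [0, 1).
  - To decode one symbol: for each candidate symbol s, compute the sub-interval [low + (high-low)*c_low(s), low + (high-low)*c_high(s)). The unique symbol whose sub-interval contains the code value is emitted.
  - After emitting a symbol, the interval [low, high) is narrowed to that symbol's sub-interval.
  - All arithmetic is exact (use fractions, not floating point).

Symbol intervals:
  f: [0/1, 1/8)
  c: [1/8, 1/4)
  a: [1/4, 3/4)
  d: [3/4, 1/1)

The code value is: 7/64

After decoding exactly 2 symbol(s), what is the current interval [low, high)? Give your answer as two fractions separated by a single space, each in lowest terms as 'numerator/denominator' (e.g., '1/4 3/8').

Step 1: interval [0/1, 1/1), width = 1/1 - 0/1 = 1/1
  'f': [0/1 + 1/1*0/1, 0/1 + 1/1*1/8) = [0/1, 1/8) <- contains code 7/64
  'c': [0/1 + 1/1*1/8, 0/1 + 1/1*1/4) = [1/8, 1/4)
  'a': [0/1 + 1/1*1/4, 0/1 + 1/1*3/4) = [1/4, 3/4)
  'd': [0/1 + 1/1*3/4, 0/1 + 1/1*1/1) = [3/4, 1/1)
  emit 'f', narrow to [0/1, 1/8)
Step 2: interval [0/1, 1/8), width = 1/8 - 0/1 = 1/8
  'f': [0/1 + 1/8*0/1, 0/1 + 1/8*1/8) = [0/1, 1/64)
  'c': [0/1 + 1/8*1/8, 0/1 + 1/8*1/4) = [1/64, 1/32)
  'a': [0/1 + 1/8*1/4, 0/1 + 1/8*3/4) = [1/32, 3/32)
  'd': [0/1 + 1/8*3/4, 0/1 + 1/8*1/1) = [3/32, 1/8) <- contains code 7/64
  emit 'd', narrow to [3/32, 1/8)

Answer: 3/32 1/8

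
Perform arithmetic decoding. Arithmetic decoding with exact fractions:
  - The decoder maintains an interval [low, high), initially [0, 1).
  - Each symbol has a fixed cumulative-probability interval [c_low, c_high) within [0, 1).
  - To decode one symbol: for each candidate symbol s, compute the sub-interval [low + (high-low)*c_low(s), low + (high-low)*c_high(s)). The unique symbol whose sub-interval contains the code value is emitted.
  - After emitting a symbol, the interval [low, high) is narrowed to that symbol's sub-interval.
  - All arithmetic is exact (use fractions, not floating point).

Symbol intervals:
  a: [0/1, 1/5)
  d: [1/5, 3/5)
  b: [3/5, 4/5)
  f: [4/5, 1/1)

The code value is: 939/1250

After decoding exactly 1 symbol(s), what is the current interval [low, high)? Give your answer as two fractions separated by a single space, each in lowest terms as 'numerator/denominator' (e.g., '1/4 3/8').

Answer: 3/5 4/5

Derivation:
Step 1: interval [0/1, 1/1), width = 1/1 - 0/1 = 1/1
  'a': [0/1 + 1/1*0/1, 0/1 + 1/1*1/5) = [0/1, 1/5)
  'd': [0/1 + 1/1*1/5, 0/1 + 1/1*3/5) = [1/5, 3/5)
  'b': [0/1 + 1/1*3/5, 0/1 + 1/1*4/5) = [3/5, 4/5) <- contains code 939/1250
  'f': [0/1 + 1/1*4/5, 0/1 + 1/1*1/1) = [4/5, 1/1)
  emit 'b', narrow to [3/5, 4/5)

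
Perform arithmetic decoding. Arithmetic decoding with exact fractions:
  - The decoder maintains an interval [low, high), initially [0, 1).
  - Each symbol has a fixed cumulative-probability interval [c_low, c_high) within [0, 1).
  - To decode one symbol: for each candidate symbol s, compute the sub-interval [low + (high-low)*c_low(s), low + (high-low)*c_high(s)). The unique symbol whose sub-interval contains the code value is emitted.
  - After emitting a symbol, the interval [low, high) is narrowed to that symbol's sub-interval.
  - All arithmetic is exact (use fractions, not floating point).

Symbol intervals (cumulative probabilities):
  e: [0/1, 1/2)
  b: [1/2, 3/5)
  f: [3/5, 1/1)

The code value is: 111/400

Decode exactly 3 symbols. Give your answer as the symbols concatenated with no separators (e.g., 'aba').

Answer: ebb

Derivation:
Step 1: interval [0/1, 1/1), width = 1/1 - 0/1 = 1/1
  'e': [0/1 + 1/1*0/1, 0/1 + 1/1*1/2) = [0/1, 1/2) <- contains code 111/400
  'b': [0/1 + 1/1*1/2, 0/1 + 1/1*3/5) = [1/2, 3/5)
  'f': [0/1 + 1/1*3/5, 0/1 + 1/1*1/1) = [3/5, 1/1)
  emit 'e', narrow to [0/1, 1/2)
Step 2: interval [0/1, 1/2), width = 1/2 - 0/1 = 1/2
  'e': [0/1 + 1/2*0/1, 0/1 + 1/2*1/2) = [0/1, 1/4)
  'b': [0/1 + 1/2*1/2, 0/1 + 1/2*3/5) = [1/4, 3/10) <- contains code 111/400
  'f': [0/1 + 1/2*3/5, 0/1 + 1/2*1/1) = [3/10, 1/2)
  emit 'b', narrow to [1/4, 3/10)
Step 3: interval [1/4, 3/10), width = 3/10 - 1/4 = 1/20
  'e': [1/4 + 1/20*0/1, 1/4 + 1/20*1/2) = [1/4, 11/40)
  'b': [1/4 + 1/20*1/2, 1/4 + 1/20*3/5) = [11/40, 7/25) <- contains code 111/400
  'f': [1/4 + 1/20*3/5, 1/4 + 1/20*1/1) = [7/25, 3/10)
  emit 'b', narrow to [11/40, 7/25)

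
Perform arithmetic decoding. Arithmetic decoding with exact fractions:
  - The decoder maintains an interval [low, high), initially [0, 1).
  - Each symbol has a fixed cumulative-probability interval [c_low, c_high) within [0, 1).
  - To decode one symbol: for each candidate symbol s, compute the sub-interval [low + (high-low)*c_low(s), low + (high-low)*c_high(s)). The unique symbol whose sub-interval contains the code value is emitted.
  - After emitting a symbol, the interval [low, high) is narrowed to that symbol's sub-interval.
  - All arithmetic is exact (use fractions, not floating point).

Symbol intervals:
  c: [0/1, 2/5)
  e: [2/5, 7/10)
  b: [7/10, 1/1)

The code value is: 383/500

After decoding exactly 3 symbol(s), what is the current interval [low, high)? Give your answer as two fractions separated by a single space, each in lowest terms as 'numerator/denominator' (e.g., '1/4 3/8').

Step 1: interval [0/1, 1/1), width = 1/1 - 0/1 = 1/1
  'c': [0/1 + 1/1*0/1, 0/1 + 1/1*2/5) = [0/1, 2/5)
  'e': [0/1 + 1/1*2/5, 0/1 + 1/1*7/10) = [2/5, 7/10)
  'b': [0/1 + 1/1*7/10, 0/1 + 1/1*1/1) = [7/10, 1/1) <- contains code 383/500
  emit 'b', narrow to [7/10, 1/1)
Step 2: interval [7/10, 1/1), width = 1/1 - 7/10 = 3/10
  'c': [7/10 + 3/10*0/1, 7/10 + 3/10*2/5) = [7/10, 41/50) <- contains code 383/500
  'e': [7/10 + 3/10*2/5, 7/10 + 3/10*7/10) = [41/50, 91/100)
  'b': [7/10 + 3/10*7/10, 7/10 + 3/10*1/1) = [91/100, 1/1)
  emit 'c', narrow to [7/10, 41/50)
Step 3: interval [7/10, 41/50), width = 41/50 - 7/10 = 3/25
  'c': [7/10 + 3/25*0/1, 7/10 + 3/25*2/5) = [7/10, 187/250)
  'e': [7/10 + 3/25*2/5, 7/10 + 3/25*7/10) = [187/250, 98/125) <- contains code 383/500
  'b': [7/10 + 3/25*7/10, 7/10 + 3/25*1/1) = [98/125, 41/50)
  emit 'e', narrow to [187/250, 98/125)

Answer: 187/250 98/125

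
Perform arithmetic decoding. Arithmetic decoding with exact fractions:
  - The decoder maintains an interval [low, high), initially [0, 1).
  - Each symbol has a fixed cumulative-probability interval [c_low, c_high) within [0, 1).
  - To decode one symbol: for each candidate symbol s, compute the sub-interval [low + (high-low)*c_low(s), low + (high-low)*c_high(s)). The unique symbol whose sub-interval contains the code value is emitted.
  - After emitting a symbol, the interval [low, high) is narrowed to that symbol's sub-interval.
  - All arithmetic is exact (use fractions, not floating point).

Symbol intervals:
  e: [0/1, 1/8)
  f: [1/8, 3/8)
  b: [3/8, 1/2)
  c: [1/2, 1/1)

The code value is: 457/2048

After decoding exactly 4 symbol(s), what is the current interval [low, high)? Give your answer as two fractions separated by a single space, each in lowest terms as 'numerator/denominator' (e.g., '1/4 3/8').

Step 1: interval [0/1, 1/1), width = 1/1 - 0/1 = 1/1
  'e': [0/1 + 1/1*0/1, 0/1 + 1/1*1/8) = [0/1, 1/8)
  'f': [0/1 + 1/1*1/8, 0/1 + 1/1*3/8) = [1/8, 3/8) <- contains code 457/2048
  'b': [0/1 + 1/1*3/8, 0/1 + 1/1*1/2) = [3/8, 1/2)
  'c': [0/1 + 1/1*1/2, 0/1 + 1/1*1/1) = [1/2, 1/1)
  emit 'f', narrow to [1/8, 3/8)
Step 2: interval [1/8, 3/8), width = 3/8 - 1/8 = 1/4
  'e': [1/8 + 1/4*0/1, 1/8 + 1/4*1/8) = [1/8, 5/32)
  'f': [1/8 + 1/4*1/8, 1/8 + 1/4*3/8) = [5/32, 7/32)
  'b': [1/8 + 1/4*3/8, 1/8 + 1/4*1/2) = [7/32, 1/4) <- contains code 457/2048
  'c': [1/8 + 1/4*1/2, 1/8 + 1/4*1/1) = [1/4, 3/8)
  emit 'b', narrow to [7/32, 1/4)
Step 3: interval [7/32, 1/4), width = 1/4 - 7/32 = 1/32
  'e': [7/32 + 1/32*0/1, 7/32 + 1/32*1/8) = [7/32, 57/256)
  'f': [7/32 + 1/32*1/8, 7/32 + 1/32*3/8) = [57/256, 59/256) <- contains code 457/2048
  'b': [7/32 + 1/32*3/8, 7/32 + 1/32*1/2) = [59/256, 15/64)
  'c': [7/32 + 1/32*1/2, 7/32 + 1/32*1/1) = [15/64, 1/4)
  emit 'f', narrow to [57/256, 59/256)
Step 4: interval [57/256, 59/256), width = 59/256 - 57/256 = 1/128
  'e': [57/256 + 1/128*0/1, 57/256 + 1/128*1/8) = [57/256, 229/1024) <- contains code 457/2048
  'f': [57/256 + 1/128*1/8, 57/256 + 1/128*3/8) = [229/1024, 231/1024)
  'b': [57/256 + 1/128*3/8, 57/256 + 1/128*1/2) = [231/1024, 29/128)
  'c': [57/256 + 1/128*1/2, 57/256 + 1/128*1/1) = [29/128, 59/256)
  emit 'e', narrow to [57/256, 229/1024)

Answer: 57/256 229/1024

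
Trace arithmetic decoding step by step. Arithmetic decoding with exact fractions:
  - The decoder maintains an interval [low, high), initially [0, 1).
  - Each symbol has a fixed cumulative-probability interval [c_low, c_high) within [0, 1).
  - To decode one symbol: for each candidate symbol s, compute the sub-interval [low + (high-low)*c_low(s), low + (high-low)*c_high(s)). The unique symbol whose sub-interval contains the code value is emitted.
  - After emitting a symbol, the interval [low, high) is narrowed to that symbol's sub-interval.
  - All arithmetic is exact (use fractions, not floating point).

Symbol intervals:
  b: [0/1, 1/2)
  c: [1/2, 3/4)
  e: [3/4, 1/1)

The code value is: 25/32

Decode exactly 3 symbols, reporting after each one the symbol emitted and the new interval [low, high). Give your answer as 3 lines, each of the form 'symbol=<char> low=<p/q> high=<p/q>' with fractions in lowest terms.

Step 1: interval [0/1, 1/1), width = 1/1 - 0/1 = 1/1
  'b': [0/1 + 1/1*0/1, 0/1 + 1/1*1/2) = [0/1, 1/2)
  'c': [0/1 + 1/1*1/2, 0/1 + 1/1*3/4) = [1/2, 3/4)
  'e': [0/1 + 1/1*3/4, 0/1 + 1/1*1/1) = [3/4, 1/1) <- contains code 25/32
  emit 'e', narrow to [3/4, 1/1)
Step 2: interval [3/4, 1/1), width = 1/1 - 3/4 = 1/4
  'b': [3/4 + 1/4*0/1, 3/4 + 1/4*1/2) = [3/4, 7/8) <- contains code 25/32
  'c': [3/4 + 1/4*1/2, 3/4 + 1/4*3/4) = [7/8, 15/16)
  'e': [3/4 + 1/4*3/4, 3/4 + 1/4*1/1) = [15/16, 1/1)
  emit 'b', narrow to [3/4, 7/8)
Step 3: interval [3/4, 7/8), width = 7/8 - 3/4 = 1/8
  'b': [3/4 + 1/8*0/1, 3/4 + 1/8*1/2) = [3/4, 13/16) <- contains code 25/32
  'c': [3/4 + 1/8*1/2, 3/4 + 1/8*3/4) = [13/16, 27/32)
  'e': [3/4 + 1/8*3/4, 3/4 + 1/8*1/1) = [27/32, 7/8)
  emit 'b', narrow to [3/4, 13/16)

Answer: symbol=e low=3/4 high=1/1
symbol=b low=3/4 high=7/8
symbol=b low=3/4 high=13/16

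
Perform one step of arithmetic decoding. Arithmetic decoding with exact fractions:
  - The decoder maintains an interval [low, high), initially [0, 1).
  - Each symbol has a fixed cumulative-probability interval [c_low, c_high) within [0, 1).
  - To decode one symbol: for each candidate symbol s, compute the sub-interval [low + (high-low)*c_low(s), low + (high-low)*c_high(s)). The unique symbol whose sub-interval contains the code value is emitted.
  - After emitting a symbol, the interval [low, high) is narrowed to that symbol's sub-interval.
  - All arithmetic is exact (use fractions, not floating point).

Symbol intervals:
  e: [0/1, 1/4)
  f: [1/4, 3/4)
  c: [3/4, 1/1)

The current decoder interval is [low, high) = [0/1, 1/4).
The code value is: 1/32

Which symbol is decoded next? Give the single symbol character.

Answer: e

Derivation:
Interval width = high − low = 1/4 − 0/1 = 1/4
Scaled code = (code − low) / width = (1/32 − 0/1) / 1/4 = 1/8
  e: [0/1, 1/4) ← scaled code falls here ✓
  f: [1/4, 3/4) 
  c: [3/4, 1/1) 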